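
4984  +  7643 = 12627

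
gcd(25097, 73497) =1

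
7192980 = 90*79922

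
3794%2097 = 1697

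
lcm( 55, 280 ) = 3080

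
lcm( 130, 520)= 520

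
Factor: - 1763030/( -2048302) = 5^1*176303^1 * 1024151^( - 1 )  =  881515/1024151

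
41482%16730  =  8022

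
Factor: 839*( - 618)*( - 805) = 2^1 * 3^1*5^1*7^1*23^1*103^1*839^1 = 417394110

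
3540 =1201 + 2339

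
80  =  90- 10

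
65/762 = 65/762 = 0.09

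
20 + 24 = 44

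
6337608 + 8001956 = 14339564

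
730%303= 124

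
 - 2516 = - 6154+3638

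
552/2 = 276 = 276.00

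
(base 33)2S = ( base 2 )1011110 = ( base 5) 334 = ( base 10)94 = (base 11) 86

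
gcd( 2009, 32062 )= 41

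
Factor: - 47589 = - 3^1*29^1*547^1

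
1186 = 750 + 436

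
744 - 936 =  - 192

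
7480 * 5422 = 40556560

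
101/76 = 1 + 25/76 = 1.33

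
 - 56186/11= - 56186/11 = - 5107.82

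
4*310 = 1240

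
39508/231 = 5644/33 = 171.03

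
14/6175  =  14/6175 = 0.00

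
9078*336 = 3050208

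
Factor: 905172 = 2^2*3^1 * 75431^1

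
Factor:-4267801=-31^2 *4441^1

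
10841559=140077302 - 129235743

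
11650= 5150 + 6500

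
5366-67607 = -62241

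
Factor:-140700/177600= -469/592= -2^ ( - 4)*7^1*37^(-1 )*67^1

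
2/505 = 2/505 = 0.00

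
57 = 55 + 2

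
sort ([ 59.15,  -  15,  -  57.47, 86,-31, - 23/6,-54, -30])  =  [-57.47, - 54,-31, - 30, -15, - 23/6,59.15, 86 ] 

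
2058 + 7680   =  9738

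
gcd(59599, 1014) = 1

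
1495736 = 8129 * 184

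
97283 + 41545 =138828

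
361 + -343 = 18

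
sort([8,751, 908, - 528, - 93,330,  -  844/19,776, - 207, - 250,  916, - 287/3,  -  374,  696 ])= [-528,  -  374, - 250, - 207, - 287/3,-93,-844/19, 8, 330,  696, 751,776, 908, 916 ]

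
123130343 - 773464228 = -650333885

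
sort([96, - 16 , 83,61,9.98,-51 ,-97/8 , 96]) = [ - 51,-16,-97/8, 9.98,61,  83, 96  ,  96] 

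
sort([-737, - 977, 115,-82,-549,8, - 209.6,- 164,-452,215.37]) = [ - 977, - 737, - 549, - 452, - 209.6,-164,  -  82,8, 115, 215.37] 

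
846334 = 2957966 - 2111632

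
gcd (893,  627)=19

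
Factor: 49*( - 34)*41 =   -  68306 = - 2^1*7^2*17^1*41^1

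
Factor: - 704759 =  - 11^1*79^1*811^1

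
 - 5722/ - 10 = 2861/5 = 572.20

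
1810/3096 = 905/1548 = 0.58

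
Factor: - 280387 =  - 257^1*1091^1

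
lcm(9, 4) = 36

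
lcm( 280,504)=2520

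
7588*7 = 53116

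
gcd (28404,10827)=27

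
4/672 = 1/168 = 0.01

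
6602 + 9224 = 15826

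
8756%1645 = 531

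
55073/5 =55073/5  =  11014.60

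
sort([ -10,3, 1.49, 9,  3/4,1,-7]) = [ -10,-7, 3/4 , 1,1.49,3,9]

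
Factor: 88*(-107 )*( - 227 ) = 2^3*11^1*107^1*227^1 =2137432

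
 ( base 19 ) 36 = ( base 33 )1U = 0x3f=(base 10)63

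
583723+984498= 1568221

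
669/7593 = 223/2531 = 0.09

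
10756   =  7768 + 2988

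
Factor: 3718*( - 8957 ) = - 33302126= -2^1*11^1*13^4* 53^1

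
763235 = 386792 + 376443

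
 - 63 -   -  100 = 37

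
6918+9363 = 16281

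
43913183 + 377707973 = 421621156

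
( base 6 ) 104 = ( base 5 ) 130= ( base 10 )40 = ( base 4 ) 220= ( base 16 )28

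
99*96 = 9504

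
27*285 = 7695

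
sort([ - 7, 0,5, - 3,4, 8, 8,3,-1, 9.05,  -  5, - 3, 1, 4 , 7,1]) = [-7, - 5, - 3, - 3, - 1, 0,  1, 1,3, 4, 4,  5,7, 8, 8,9.05 ] 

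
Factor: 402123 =3^1*311^1*431^1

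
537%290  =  247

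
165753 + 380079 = 545832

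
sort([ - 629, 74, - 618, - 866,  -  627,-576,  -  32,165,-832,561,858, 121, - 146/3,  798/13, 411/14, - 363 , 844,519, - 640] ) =[ - 866, - 832, - 640,  -  629, - 627, - 618, - 576,  -  363,-146/3, - 32,411/14,798/13,74,121, 165,  519,561,  844, 858 ]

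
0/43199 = 0 =0.00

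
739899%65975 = 14174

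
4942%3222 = 1720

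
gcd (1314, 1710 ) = 18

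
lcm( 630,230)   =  14490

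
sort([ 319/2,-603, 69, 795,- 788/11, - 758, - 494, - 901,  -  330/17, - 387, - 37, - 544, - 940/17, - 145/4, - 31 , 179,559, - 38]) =[ - 901, - 758, - 603, - 544, - 494, - 387,  -  788/11, - 940/17 , - 38, - 37, - 145/4, - 31, - 330/17, 69, 319/2, 179,559,795]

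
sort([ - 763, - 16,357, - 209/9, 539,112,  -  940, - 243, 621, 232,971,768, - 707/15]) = [  -  940, - 763, - 243, -707/15, - 209/9, - 16, 112,232,357,539 , 621, 768  ,  971] 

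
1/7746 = 1/7746= 0.00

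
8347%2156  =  1879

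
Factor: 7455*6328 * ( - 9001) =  - 2^3*3^1*5^1*7^2 *71^1*113^1*9001^1 = -  424624335240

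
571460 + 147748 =719208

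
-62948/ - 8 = 15737/2 = 7868.50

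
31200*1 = 31200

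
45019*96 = 4321824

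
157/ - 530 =-157/530 = -0.30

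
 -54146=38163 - 92309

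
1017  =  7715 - 6698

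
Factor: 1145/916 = 2^( - 2)*5^1 = 5/4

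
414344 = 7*59192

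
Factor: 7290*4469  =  2^1  *  3^6*5^1 * 41^1*109^1 = 32579010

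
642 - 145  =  497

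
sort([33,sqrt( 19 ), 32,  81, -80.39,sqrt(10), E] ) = [ - 80.39,E,sqrt( 10 ), sqrt( 19) , 32,33,81]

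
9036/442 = 4518/221 =20.44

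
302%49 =8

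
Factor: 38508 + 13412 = 51920= 2^4*5^1 *11^1*59^1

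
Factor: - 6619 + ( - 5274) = - 7^1*1699^1 = -11893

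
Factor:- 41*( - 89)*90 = 328410 = 2^1 * 3^2*5^1*41^1*89^1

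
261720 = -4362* ( - 60) 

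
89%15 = 14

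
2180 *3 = 6540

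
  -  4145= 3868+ - 8013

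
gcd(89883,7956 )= 9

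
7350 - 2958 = 4392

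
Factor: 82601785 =5^1*7^1* 1009^1*2339^1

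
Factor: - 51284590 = -2^1 * 5^1  *  7^1*37^1*19801^1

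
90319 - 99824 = -9505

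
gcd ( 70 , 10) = 10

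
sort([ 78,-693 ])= [ - 693, 78]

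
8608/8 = 1076 = 1076.00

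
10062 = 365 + 9697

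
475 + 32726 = 33201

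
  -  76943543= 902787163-979730706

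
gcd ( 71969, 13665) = 911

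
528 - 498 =30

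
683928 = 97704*7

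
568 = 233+335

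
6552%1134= 882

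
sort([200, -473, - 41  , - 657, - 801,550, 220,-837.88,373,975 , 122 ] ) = [ - 837.88, - 801,-657,- 473, - 41,122, 200 , 220 , 373,550, 975 ]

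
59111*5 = 295555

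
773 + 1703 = 2476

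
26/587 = 26/587= 0.04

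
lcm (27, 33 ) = 297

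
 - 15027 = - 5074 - 9953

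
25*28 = 700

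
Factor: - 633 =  - 3^1 * 211^1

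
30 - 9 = 21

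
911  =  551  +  360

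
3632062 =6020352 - 2388290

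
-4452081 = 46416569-50868650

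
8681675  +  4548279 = 13229954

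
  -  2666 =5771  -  8437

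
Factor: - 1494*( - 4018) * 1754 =10529072568 = 2^3*3^2*7^2*41^1 * 83^1*877^1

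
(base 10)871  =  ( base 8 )1547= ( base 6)4011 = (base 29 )111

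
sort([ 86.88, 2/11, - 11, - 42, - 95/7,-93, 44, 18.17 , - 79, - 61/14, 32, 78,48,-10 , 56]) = [-93, - 79, - 42,  -  95/7,  -  11, - 10 , - 61/14,2/11, 18.17, 32, 44, 48, 56, 78, 86.88]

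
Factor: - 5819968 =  - 2^6*7^1*11^1 * 1181^1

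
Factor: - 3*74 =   -  222 = - 2^1 * 3^1*37^1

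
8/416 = 1/52 = 0.02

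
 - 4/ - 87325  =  4/87325 = 0.00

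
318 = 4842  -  4524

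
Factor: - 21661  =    -  21661^1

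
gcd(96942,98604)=6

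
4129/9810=4129/9810 = 0.42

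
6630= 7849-1219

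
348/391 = 348/391 = 0.89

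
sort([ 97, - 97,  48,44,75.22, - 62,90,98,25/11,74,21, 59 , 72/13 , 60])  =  [ - 97,- 62 , 25/11, 72/13, 21,44,48,59,60,74,75.22,90, 97,98] 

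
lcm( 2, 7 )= 14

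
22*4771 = 104962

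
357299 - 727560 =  - 370261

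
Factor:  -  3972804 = -2^2*3^1 *11^1*30097^1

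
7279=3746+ 3533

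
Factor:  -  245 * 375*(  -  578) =2^1*3^1*5^4*7^2*17^2 = 53103750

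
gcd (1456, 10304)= 112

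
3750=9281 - 5531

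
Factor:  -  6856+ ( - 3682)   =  -2^1 * 11^1*479^1 = - 10538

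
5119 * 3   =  15357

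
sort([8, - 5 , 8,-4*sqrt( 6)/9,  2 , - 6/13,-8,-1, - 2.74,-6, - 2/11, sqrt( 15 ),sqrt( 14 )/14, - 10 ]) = [ - 10,- 8  , - 6, - 5,  -  2.74, - 4*sqrt( 6)/9, - 1,  -  6/13 ,-2/11,sqrt( 14) /14,2, sqrt( 15), 8,8]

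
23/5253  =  23/5253= 0.00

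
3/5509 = 3/5509 = 0.00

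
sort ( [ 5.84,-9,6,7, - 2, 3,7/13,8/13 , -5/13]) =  [ - 9,-2, - 5/13,  7/13, 8/13,3, 5.84, 6,7]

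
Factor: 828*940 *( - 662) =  - 515247840 = -2^5 * 3^2*5^1*23^1 *47^1*331^1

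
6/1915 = 6/1915=0.00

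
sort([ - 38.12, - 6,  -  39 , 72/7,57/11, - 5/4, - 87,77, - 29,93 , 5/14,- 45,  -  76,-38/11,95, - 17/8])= [ - 87, - 76,  -  45, - 39, - 38.12, - 29, - 6, - 38/11, - 17/8, - 5/4, 5/14, 57/11, 72/7, 77,  93 , 95] 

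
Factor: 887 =887^1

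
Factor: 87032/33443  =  2^3*11^1* 23^1*43^1*53^( - 1)*631^( - 1)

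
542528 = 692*784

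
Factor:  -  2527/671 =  - 7^1*11^ (- 1 )*19^2*61^( - 1 ) 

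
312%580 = 312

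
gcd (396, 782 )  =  2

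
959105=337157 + 621948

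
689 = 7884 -7195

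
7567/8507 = 161/181 =0.89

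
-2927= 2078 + -5005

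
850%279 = 13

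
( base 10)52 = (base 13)40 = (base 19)2E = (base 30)1m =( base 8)64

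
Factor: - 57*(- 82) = 4674 = 2^1 * 3^1*19^1*41^1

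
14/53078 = 7/26539 = 0.00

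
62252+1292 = 63544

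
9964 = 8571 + 1393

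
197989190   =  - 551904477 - -749893667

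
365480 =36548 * 10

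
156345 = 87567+68778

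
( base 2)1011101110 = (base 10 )750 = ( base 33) MO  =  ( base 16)2EE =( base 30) P0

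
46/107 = 46/107 = 0.43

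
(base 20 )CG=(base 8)400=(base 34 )7I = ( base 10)256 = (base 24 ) AG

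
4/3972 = 1/993 = 0.00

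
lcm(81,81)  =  81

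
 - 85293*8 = -682344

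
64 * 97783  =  6258112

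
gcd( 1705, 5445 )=55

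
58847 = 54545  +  4302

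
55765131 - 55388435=376696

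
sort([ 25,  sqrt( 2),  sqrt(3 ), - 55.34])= [ - 55.34,sqrt(2 ), sqrt(3), 25 ]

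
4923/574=8 + 331/574 = 8.58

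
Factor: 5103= 3^6*7^1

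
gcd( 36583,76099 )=1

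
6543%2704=1135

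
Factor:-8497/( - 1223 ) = 29^1* 293^1*1223^( - 1) 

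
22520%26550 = 22520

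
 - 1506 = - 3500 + 1994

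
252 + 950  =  1202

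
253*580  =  146740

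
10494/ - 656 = -16 + 1/328 =- 16.00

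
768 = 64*12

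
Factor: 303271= 303271^1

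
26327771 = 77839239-51511468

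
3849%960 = 9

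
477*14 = 6678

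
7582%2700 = 2182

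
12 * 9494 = 113928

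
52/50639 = 52/50639 = 0.00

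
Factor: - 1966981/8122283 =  - 13^( - 1 )*31^1*107^1*593^1*624791^( - 1) 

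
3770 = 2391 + 1379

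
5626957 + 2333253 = 7960210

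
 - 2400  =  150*( - 16 ) 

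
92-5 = 87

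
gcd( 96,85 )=1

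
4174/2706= 1 + 734/1353  =  1.54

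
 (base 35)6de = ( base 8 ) 17213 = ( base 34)6PX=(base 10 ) 7819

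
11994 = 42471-30477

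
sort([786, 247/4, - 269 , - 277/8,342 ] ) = [ - 269, - 277/8, 247/4, 342, 786] 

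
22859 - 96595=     -  73736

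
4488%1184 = 936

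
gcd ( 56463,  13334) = 59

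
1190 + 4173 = 5363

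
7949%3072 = 1805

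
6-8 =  - 2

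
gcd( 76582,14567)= 1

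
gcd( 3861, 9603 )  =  99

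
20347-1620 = 18727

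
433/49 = 8 + 41/49 = 8.84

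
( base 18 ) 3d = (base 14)4B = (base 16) 43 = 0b1000011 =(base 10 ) 67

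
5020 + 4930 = 9950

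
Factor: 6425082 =2^1*3^4 * 17^1*2333^1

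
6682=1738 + 4944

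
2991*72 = 215352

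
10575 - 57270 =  - 46695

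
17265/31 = 556 + 29/31 = 556.94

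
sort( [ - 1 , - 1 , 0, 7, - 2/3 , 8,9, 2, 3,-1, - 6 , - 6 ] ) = [ - 6, - 6 , - 1,- 1,  -  1, - 2/3 , 0,2,3 , 7,8, 9]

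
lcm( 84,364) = 1092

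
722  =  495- - 227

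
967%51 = 49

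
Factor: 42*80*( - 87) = - 292320 = -2^5*3^2*5^1*7^1*29^1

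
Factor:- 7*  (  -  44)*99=2^2 * 3^2*7^1*11^2 = 30492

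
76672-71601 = 5071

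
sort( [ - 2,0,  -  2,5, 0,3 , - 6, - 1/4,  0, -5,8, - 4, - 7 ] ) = [ - 7, - 6, - 5, - 4,  -  2, - 2, - 1/4, 0, 0,0, 3 , 5,8 ]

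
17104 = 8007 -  - 9097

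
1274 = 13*98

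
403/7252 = 403/7252 = 0.06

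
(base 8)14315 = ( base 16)18CD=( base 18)11AD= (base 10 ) 6349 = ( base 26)9A5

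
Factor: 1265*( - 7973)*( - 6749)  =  5^1*7^1 * 11^1 * 17^2 * 23^1* 67^1*397^1 = 68069367905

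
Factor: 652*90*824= 48352320 = 2^6*3^2  *  5^1*103^1*163^1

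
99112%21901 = 11508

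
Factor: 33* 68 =2^2*3^1*11^1*17^1 = 2244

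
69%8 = 5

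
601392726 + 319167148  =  920559874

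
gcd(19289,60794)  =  1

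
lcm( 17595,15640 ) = 140760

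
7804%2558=130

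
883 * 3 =2649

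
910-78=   832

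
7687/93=7687/93 = 82.66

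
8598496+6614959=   15213455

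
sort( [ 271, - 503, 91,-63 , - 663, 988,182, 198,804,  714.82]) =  [ - 663, - 503, - 63,91,182,198,271,714.82, 804, 988]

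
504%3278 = 504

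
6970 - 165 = 6805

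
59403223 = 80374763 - 20971540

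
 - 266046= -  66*4031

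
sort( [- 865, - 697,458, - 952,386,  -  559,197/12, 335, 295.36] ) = [ - 952,- 865,  -  697, - 559 , 197/12, 295.36,335,  386, 458]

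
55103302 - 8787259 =46316043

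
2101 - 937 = 1164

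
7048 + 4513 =11561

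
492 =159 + 333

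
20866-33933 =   -  13067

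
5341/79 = 5341/79 = 67.61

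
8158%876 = 274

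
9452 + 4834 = 14286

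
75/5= 15 = 15.00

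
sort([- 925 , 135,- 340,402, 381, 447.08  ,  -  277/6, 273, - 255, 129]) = [ - 925, - 340 , - 255,-277/6,129, 135, 273, 381, 402,  447.08] 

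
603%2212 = 603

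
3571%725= 671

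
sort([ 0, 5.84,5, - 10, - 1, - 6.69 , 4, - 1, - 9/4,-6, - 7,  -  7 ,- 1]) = [ - 10,-7,  -  7, - 6.69, - 6, - 9/4 , - 1,- 1, - 1,0,4, 5,5.84] 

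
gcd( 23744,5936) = 5936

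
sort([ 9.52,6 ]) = [6,  9.52]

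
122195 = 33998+88197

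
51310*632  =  32427920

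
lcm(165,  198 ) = 990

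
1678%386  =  134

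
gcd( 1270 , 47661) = 1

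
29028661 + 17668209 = 46696870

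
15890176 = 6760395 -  - 9129781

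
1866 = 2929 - 1063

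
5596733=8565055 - 2968322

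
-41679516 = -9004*4629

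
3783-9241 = -5458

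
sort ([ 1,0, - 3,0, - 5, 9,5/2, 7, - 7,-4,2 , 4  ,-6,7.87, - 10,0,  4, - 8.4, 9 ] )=[ - 10 ,-8.4, - 7, - 6,  -  5 , - 4,-3,0, 0 , 0,1, 2,5/2, 4,4 , 7,  7.87,9,9]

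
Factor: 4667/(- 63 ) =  - 3^( - 2) * 7^ ( - 1) * 13^1*359^1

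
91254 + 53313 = 144567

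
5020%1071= 736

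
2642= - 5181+7823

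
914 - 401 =513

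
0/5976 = 0 = 0.00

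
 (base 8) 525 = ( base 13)203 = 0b101010101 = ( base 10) 341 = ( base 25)dg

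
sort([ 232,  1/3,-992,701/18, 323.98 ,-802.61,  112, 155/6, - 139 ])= [ - 992, - 802.61, - 139, 1/3, 155/6, 701/18,112,232,323.98 ]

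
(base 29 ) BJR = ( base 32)9j5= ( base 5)303304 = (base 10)9829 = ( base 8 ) 23145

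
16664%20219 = 16664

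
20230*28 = 566440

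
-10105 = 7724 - 17829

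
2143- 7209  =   - 5066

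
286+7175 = 7461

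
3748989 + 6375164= 10124153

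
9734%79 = 17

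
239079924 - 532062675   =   - 292982751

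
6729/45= 149+8/15 = 149.53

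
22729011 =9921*2291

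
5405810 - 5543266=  - 137456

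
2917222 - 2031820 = 885402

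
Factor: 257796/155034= 2^1*3^( - 2)*7^1*29^( - 1)*31^1 = 434/261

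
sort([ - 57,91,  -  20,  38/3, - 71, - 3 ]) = [ - 71, - 57, - 20, - 3, 38/3, 91]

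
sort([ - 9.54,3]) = [ - 9.54,3]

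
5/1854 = 5/1854 = 0.00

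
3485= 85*41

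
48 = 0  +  48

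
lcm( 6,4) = 12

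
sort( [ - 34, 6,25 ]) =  [ - 34,6 , 25 ]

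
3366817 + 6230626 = 9597443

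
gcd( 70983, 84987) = 9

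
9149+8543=17692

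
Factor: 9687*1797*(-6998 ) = -2^1 * 3^2*599^1*3229^1 * 3499^1=- 121817957922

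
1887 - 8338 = - 6451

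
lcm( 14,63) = 126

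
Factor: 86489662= 2^1 *7^1*97^1*63689^1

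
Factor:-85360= - 2^4 * 5^1*11^1*97^1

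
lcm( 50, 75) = 150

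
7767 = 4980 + 2787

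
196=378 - 182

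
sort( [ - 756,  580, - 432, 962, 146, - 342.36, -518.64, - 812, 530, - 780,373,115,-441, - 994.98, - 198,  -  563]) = [  -  994.98, - 812, - 780, - 756, - 563,-518.64, - 441, -432 , - 342.36, - 198, 115,146,  373,530, 580, 962 ] 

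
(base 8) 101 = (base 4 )1001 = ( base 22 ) 2l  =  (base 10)65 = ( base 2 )1000001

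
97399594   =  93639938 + 3759656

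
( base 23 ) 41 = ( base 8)135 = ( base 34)2p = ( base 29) 36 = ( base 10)93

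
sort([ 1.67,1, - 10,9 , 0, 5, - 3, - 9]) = [  -  10, - 9,  -  3,0, 1,1.67, 5, 9]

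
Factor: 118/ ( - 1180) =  -2^( - 1)*5^ ( - 1) = - 1/10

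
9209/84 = 109 + 53/84  =  109.63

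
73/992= 73/992 =0.07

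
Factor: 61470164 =2^2*7^1*17^1*89^1*1451^1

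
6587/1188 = 6587/1188 = 5.54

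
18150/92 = 9075/46 = 197.28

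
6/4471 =6/4471 = 0.00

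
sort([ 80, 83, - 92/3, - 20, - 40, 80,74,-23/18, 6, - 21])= [  -  40, - 92/3, - 21, -20,  -  23/18,  6, 74,80, 80,83 ]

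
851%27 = 14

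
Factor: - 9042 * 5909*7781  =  -2^1*3^1 * 11^1 * 19^1* 31^1*137^1  *251^1*311^1= - 415732434018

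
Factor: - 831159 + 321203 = -509956 = - 2^2 * 23^2 * 241^1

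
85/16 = 85/16= 5.31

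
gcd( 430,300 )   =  10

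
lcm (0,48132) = 0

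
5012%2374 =264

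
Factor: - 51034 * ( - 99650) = 5085538100=2^2*5^2*17^1 * 19^1*79^1*1993^1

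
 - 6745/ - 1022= 6745/1022  =  6.60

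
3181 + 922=4103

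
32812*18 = 590616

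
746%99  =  53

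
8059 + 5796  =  13855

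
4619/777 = 4619/777 = 5.94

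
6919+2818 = 9737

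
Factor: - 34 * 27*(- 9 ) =2^1*3^5*17^1=8262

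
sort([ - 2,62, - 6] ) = [ - 6,-2, 62] 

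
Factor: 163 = 163^1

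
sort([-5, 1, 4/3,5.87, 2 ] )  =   [ - 5,1 , 4/3,2, 5.87 ] 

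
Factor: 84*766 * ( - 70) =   -  2^4*3^1*5^1*7^2*383^1 = - 4504080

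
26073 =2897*9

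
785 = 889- 104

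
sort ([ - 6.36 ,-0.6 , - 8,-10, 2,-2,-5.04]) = [ - 10,-8,-6.36,-5.04, - 2, - 0.6, 2]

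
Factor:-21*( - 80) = 2^4 * 3^1*5^1*7^1  =  1680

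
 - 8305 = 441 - 8746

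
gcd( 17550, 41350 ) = 50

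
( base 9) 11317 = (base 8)16575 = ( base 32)7BT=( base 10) 7549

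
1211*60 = 72660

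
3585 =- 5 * ( - 717 )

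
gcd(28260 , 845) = 5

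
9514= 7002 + 2512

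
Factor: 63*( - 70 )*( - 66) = 2^2 * 3^3 * 5^1*7^2 *11^1 = 291060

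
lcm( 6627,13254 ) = 13254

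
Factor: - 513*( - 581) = 298053 = 3^3*7^1 * 19^1 * 83^1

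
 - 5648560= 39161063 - 44809623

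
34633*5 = 173165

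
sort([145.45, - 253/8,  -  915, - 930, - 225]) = [- 930, - 915,- 225, - 253/8,145.45 ]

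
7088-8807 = - 1719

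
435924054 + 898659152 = 1334583206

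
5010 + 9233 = 14243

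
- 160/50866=-1 + 25353/25433 =- 0.00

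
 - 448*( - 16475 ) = 7380800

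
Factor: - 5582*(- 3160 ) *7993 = 140989486160 = 2^4 * 5^1*79^1*2791^1 * 7993^1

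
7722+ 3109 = 10831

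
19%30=19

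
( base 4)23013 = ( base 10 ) 711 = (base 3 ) 222100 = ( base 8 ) 1307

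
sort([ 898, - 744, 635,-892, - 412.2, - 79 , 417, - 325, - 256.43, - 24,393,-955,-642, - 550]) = [ - 955,-892, - 744 , - 642 , - 550, - 412.2, - 325, - 256.43, -79,-24, 393, 417,635, 898 ]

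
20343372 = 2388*8519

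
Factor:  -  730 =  - 2^1*5^1*73^1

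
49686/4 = 24843/2 = 12421.50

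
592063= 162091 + 429972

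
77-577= - 500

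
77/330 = 7/30 = 0.23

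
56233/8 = 56233/8 = 7029.12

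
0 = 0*631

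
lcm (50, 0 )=0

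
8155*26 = 212030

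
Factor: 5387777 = 239^1*22543^1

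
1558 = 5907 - 4349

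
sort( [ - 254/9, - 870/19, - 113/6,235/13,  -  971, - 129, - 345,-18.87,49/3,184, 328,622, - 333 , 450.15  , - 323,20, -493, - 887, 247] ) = [ - 971, - 887 ,-493, - 345, - 333, - 323 , - 129, -870/19, - 254/9, - 18.87, - 113/6, 49/3, 235/13,20,184,247,328 , 450.15,622]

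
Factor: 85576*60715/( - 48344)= - 5^1*19^1 * 563^1*6043^( - 1)* 12143^1 = -649468355/6043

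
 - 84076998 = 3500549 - 87577547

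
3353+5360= 8713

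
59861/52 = 1151 + 9/52 = 1151.17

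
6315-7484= -1169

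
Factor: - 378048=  - 2^6*3^1*11^1*179^1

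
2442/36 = 67 + 5/6 =67.83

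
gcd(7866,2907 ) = 171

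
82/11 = 82/11 = 7.45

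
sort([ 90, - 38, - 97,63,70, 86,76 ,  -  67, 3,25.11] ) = [ - 97, - 67, - 38,3,  25.11,63,70,76,86,90 ] 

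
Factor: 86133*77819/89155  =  6702783927/89155  =  3^1*5^ (  -  1)*7^1*11^(-1)*1621^ ( - 1)*11117^1*28711^1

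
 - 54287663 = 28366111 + - 82653774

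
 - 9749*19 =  - 185231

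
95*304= 28880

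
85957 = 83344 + 2613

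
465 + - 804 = - 339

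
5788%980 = 888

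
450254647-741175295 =-290920648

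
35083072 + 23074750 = 58157822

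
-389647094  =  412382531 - 802029625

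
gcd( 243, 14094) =243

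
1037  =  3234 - 2197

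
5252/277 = 18 + 266/277  =  18.96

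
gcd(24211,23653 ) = 31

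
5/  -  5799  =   - 1 + 5794/5799 = -  0.00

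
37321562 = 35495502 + 1826060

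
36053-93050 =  - 56997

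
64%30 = 4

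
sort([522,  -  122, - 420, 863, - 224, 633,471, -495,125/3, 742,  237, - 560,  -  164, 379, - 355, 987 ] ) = [ - 560, - 495, - 420, - 355, - 224, - 164, - 122, 125/3  ,  237,379 , 471,522,633,742, 863,987] 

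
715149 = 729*981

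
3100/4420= 155/221 = 0.70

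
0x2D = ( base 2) 101101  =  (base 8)55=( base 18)29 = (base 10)45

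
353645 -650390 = - 296745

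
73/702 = 73/702 = 0.10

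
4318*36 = 155448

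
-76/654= - 38/327 = - 0.12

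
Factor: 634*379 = 2^1*317^1*379^1= 240286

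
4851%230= 21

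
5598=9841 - 4243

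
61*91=5551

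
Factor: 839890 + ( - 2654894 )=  - 2^2*587^1*773^1 = - 1815004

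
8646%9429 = 8646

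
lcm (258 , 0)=0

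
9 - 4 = 5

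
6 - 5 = 1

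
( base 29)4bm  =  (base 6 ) 25053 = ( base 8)7171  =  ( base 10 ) 3705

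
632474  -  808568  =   - 176094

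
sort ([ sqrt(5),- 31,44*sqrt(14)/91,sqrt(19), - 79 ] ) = [ - 79, - 31,  44 * sqrt ( 14)/91 , sqrt(5 ),sqrt (19)] 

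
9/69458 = 9/69458 =0.00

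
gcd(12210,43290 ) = 1110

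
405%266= 139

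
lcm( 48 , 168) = 336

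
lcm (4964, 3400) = 248200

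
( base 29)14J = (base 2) 1111010000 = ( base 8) 1720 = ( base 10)976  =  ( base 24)1GG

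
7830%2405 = 615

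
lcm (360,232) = 10440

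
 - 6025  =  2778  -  8803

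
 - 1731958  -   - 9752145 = 8020187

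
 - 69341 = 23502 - 92843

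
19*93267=1772073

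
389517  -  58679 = 330838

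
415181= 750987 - 335806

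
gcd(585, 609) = 3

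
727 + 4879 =5606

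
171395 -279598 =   -  108203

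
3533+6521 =10054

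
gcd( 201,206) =1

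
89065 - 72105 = 16960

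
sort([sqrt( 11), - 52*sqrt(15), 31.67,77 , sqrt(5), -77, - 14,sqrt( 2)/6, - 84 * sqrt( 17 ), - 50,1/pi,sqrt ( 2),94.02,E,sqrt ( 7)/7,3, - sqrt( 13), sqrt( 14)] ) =[-84*sqrt (17) , - 52 * sqrt ( 15), - 77, - 50, - 14,  -  sqrt( 13 ) , sqrt( 2)/6, 1/pi, sqrt( 7 ) /7 , sqrt (2),sqrt(5 ), E,3,sqrt(11),sqrt( 14) , 31.67,77,94.02]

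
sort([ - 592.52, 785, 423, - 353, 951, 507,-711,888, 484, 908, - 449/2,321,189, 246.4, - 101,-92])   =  [ - 711,-592.52 ,-353, - 449/2,-101, - 92, 189,246.4, 321, 423, 484,507, 785,888,908, 951]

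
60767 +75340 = 136107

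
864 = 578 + 286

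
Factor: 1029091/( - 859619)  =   - 7^1 * 113^1*1301^1*859619^( -1 )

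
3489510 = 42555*82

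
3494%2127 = 1367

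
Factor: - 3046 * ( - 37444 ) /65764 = 2^1*11^1*23^1*37^1*41^(-1) * 401^(-1)* 1523^1 = 28513606/16441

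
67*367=24589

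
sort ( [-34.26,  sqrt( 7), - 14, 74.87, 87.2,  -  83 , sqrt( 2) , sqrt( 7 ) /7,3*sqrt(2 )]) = [ - 83, - 34.26, - 14,sqrt(  7 )/7,sqrt( 2),sqrt(7 ),3*sqrt(2),74.87, 87.2]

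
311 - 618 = -307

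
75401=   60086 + 15315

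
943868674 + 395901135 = 1339769809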